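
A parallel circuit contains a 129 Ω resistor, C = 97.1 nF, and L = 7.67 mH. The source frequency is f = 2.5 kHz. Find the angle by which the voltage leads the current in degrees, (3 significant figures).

41.2°

ω = 2πf = 15710 rad/s
X_L = ωL = 120 Ω
X_C = 1/(ωC) = 656 Ω
Parallel: admittances add. Y = 1/R + 1/(jωL) + jωC
Y = (0.00775 − j0.00677) S
|Y| = 0.0103 S → |Z| = 1/|Y| = 97.1 Ω, ∠Z = −∠Y = 41.2°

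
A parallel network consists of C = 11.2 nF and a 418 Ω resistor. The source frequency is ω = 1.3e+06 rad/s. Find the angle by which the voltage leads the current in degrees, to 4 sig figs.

X_C = 1/(ωC) = 68.68 Ω
Parallel: admittances add. Y = 1/R + jωC
Y = (0.002392 + j0.01456) S
|Y| = 0.01476 S → |Z| = 1/|Y| = 67.77 Ω, ∠Z = −∠Y = -80.67°

-80.67°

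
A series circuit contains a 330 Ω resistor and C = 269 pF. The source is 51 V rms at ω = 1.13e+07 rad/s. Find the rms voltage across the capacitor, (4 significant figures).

36.01 V

X_C = 1/(ωC) = 329.0 Ω
Z = 330.0 − j329.0 Ω
|Z| = √(330.0² + 329.0²) = 466.0 Ω
I = V/|Z| = 109.4 mA
V_C = I·|Z_C| = 0.1094 × 329.0 = 36.01 V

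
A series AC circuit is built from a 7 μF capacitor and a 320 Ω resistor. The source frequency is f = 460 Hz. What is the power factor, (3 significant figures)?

0.988

ω = 2πf = 2890 rad/s
X_C = 1/(ωC) = 49.4 Ω
Z = 320 − j49.4 Ω
|Z| = √(320² + 49.4²) = 324 Ω
∠Z = arctan(-49.4/320) = -8.78°
cos φ = cos(-8.78°) = 0.988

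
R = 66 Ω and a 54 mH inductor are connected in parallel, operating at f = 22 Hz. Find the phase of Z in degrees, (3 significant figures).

83.5°

ω = 2πf = 138.2 rad/s
X_L = ωL = 7.46 Ω
Parallel: admittances add. Y = 1/R + 1/(jωL)
Y = (0.0152 − j0.134) S
|Y| = 0.135 S → |Z| = 1/|Y| = 7.42 Ω, ∠Z = −∠Y = 83.5°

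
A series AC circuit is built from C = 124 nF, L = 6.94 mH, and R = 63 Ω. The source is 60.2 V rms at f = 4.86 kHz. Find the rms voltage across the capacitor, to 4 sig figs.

ω = 2πf = 30540 rad/s
X_L = ωL = 211.9 Ω
X_C = 1/(ωC) = 264.1 Ω
Net reactance X = X_L − X_C = -52.17 Ω
Z = 63.00 − j52.17 Ω
|Z| = √(63.00² + 52.17²) = 81.80 Ω
I = V/|Z| = 735.9 mA
V_C = I·|Z_C| = 0.7359 × 264.1 = 194.4 V

194.4 V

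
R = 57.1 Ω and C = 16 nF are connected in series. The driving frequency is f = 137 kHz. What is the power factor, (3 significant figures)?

ω = 2πf = 860800 rad/s
X_C = 1/(ωC) = 72.6 Ω
Z = 57.1 − j72.6 Ω
|Z| = √(57.1² + 72.6²) = 92.4 Ω
∠Z = arctan(-72.6/57.1) = -51.8°
cos φ = cos(-51.8°) = 0.618

0.618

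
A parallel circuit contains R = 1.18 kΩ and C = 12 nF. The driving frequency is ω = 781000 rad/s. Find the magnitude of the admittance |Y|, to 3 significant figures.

X_C = 1/(ωC) = 107 Ω
Parallel: admittances add. Y = 1/R + jωC
Y = (0.000847 + j0.00937) S
|Y| = 0.00941 S → |Z| = 1/|Y| = 106 Ω, ∠Z = −∠Y = -84.8°

9.41 mS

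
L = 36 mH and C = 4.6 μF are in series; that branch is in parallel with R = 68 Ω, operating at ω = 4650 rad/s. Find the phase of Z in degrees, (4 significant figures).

29.41°

X_L = ωL = 167.4 Ω
X_C = 1/(ωC) = 46.75 Ω
Branch 1: Z₁ = R = 68.00 Ω
Branch 2 (series LC): Z₂ = j(X_L − X_C) = j120.6 Ω
Parallel: Z = Z₁Z₂/(Z₁+Z₂), |Z| = 59.24 Ω, ∠Z = 29.41°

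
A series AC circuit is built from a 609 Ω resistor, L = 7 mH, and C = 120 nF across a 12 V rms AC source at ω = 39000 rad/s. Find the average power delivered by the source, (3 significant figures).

X_L = ωL = 273 Ω
X_C = 1/(ωC) = 214 Ω
Net reactance X = X_L − X_C = 59.3 Ω
Z = 609 + j59.3 Ω
|Z| = √(609² + 59.3²) = 612 Ω
∠Z = arctan(59.3/609) = 5.56°
I = V/|Z| = 19.6 mA
P = VI cos φ = 12 × 0.0196 × cos(5.56°) = 234 mW

234 mW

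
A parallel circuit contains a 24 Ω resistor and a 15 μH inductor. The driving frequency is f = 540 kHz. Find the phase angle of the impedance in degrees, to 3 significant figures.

ω = 2πf = 3.393e+06 rad/s
X_L = ωL = 50.9 Ω
Parallel: admittances add. Y = 1/R + 1/(jωL)
Y = (0.0417 − j0.0196) S
|Y| = 0.0461 S → |Z| = 1/|Y| = 21.7 Ω, ∠Z = −∠Y = 25.2°

25.2°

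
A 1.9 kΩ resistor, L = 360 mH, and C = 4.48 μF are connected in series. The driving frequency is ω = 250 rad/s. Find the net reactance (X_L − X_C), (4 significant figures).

-802.9 Ω

X_L = ωL = 90.00 Ω
X_C = 1/(ωC) = 892.9 Ω
X = 90.00 − 892.9 = -802.9 Ω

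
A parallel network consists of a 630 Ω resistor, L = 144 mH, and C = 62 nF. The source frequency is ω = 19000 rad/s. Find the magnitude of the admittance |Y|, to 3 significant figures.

1.78 mS

X_L = ωL = 2740 Ω
X_C = 1/(ωC) = 849 Ω
Parallel: admittances add. Y = 1/R + 1/(jωL) + jωC
Y = (0.00159 + j0.000813) S
|Y| = 0.00178 S → |Z| = 1/|Y| = 561 Ω, ∠Z = −∠Y = -27.1°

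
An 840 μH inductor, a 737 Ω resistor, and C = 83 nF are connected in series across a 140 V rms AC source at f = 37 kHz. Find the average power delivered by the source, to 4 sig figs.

25.62 W

ω = 2πf = 232500 rad/s
X_L = ωL = 195.3 Ω
X_C = 1/(ωC) = 51.83 Ω
Net reactance X = X_L − X_C = 143.5 Ω
Z = 737.0 + j143.5 Ω
|Z| = √(737.0² + 143.5²) = 750.8 Ω
∠Z = arctan(143.5/737.0) = 11.01°
I = V/|Z| = 186.5 mA
P = VI cos φ = 140 × 0.1865 × cos(11.01°) = 25.62 W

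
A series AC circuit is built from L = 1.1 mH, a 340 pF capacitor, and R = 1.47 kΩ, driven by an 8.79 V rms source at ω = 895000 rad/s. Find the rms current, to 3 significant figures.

X_L = ωL = 985 Ω
X_C = 1/(ωC) = 3290 Ω
Net reactance X = X_L − X_C = -2300 Ω
Z = 1470 − j2300 Ω
|Z| = √(1470² + 2300²) = 2730 Ω
I = V/|Z| = 8.79/2730 = 3.22 mA

3.22 mA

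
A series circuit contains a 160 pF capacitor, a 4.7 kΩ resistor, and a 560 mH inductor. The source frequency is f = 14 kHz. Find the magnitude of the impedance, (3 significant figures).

ω = 2πf = 87960 rad/s
X_L = ωL = 49300 Ω
X_C = 1/(ωC) = 71100 Ω
Net reactance X = X_L − X_C = -21800 Ω
Z = 4700 − j21800 Ω
|Z| = √(4700² + 21800²) = 22300 Ω

22300 Ω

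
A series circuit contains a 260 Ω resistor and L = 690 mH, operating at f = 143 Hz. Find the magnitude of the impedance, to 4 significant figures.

672.3 Ω

ω = 2πf = 898.5 rad/s
X_L = ωL = 620.0 Ω
Z = 260.0 + j620.0 Ω
|Z| = √(260.0² + 620.0²) = 672.3 Ω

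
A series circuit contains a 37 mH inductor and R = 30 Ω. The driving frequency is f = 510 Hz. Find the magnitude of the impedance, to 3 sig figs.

ω = 2πf = 3204 rad/s
X_L = ωL = 119 Ω
Z = 30.0 + j119 Ω
|Z| = √(30.0² + 119²) = 122 Ω

122 Ω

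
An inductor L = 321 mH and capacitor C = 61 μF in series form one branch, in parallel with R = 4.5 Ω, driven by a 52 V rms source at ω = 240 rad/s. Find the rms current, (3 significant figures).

13.0 A

X_L = ωL = 77.0 Ω
X_C = 1/(ωC) = 68.3 Ω
Branch 1: Z₁ = R = 4.50 Ω
Branch 2 (series LC): Z₂ = j(X_L − X_C) = j8.73 Ω
Parallel: Z = Z₁Z₂/(Z₁+Z₂), |Z| = 4.00 Ω, ∠Z = 27.3°
I = V/|Z| = 52/4.00 = 13.0 A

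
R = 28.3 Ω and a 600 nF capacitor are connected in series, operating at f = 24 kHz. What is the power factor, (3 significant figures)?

0.931

ω = 2πf = 150800 rad/s
X_C = 1/(ωC) = 11.1 Ω
Z = 28.3 − j11.1 Ω
|Z| = √(28.3² + 11.1²) = 30.4 Ω
∠Z = arctan(-11.1/28.3) = -21.3°
cos φ = cos(-21.3°) = 0.931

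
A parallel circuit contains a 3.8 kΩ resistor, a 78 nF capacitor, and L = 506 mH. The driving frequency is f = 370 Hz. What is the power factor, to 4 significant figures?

0.3662

ω = 2πf = 2325 rad/s
X_L = ωL = 1176 Ω
X_C = 1/(ωC) = 5515 Ω
Parallel: admittances add. Y = 1/R + 1/(jωL) + jωC
Y = (0.0002632 − j0.0006688) S
|Y| = 0.0007187 S → |Z| = 1/|Y| = 1391 Ω, ∠Z = −∠Y = 68.52°
cos φ = cos(68.52°) = 0.3662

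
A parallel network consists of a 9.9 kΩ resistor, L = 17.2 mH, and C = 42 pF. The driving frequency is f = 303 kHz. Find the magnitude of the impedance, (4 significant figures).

ω = 2πf = 1.904e+06 rad/s
X_L = ωL = 32750 Ω
X_C = 1/(ωC) = 12510 Ω
Parallel: admittances add. Y = 1/R + 1/(jωL) + jωC
Y = (0.0001010 + j4.942e-05) S
|Y| = 0.0001125 S → |Z| = 1/|Y| = 8893 Ω, ∠Z = −∠Y = -26.07°

8893 Ω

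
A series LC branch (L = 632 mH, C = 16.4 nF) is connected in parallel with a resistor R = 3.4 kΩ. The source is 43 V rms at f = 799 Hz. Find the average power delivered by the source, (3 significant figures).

ω = 2πf = 5020 rad/s
X_L = ωL = 3170 Ω
X_C = 1/(ωC) = 12100 Ω
Branch 1: Z₁ = R = 3400 Ω
Branch 2 (series LC): Z₂ = j(X_L − X_C) = −j8970 Ω
Parallel: Z = Z₁Z₂/(Z₁+Z₂), |Z| = 3180 Ω, ∠Z = -20.8°
I = V/|Z| = 13.5 mA
P = VI cos φ = 43 × 0.0135 × cos(-20.8°) = 544 mW

544 mW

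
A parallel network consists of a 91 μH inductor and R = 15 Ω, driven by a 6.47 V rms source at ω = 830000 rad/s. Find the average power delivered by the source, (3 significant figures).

X_L = ωL = 75.5 Ω
Parallel: admittances add. Y = 1/R + 1/(jωL)
Y = (0.0667 − j0.0132) S
|Y| = 0.0680 S → |Z| = 1/|Y| = 14.7 Ω, ∠Z = −∠Y = 11.2°
I = V/|Z| = 440 mA
P = VI cos φ = 6.47 × 0.440 × cos(11.2°) = 2.79 W

2.79 W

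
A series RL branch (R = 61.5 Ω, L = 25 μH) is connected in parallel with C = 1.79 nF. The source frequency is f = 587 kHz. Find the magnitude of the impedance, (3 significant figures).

ω = 2πf = 3.688e+06 rad/s
X_L = ωL = 92.2 Ω
X_C = 1/(ωC) = 151 Ω
Branch 1 (R+jX_L): Z₁ = 61.5 + j92.2 Ω, |Z₁| = 111 Ω
Branch 2 (−jX_C): Z₂ = −j151 Ω
Parallel: Z = Z₁Z₂/(Z₁+Z₂), |Z| = 197 Ω, ∠Z = 10.2°

197 Ω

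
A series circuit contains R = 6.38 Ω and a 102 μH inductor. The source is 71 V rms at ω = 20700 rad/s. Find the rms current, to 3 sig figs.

10.6 A

X_L = ωL = 2.11 Ω
Z = 6.38 + j2.11 Ω
|Z| = √(6.38² + 2.11²) = 6.72 Ω
I = V/|Z| = 71/6.72 = 10.6 A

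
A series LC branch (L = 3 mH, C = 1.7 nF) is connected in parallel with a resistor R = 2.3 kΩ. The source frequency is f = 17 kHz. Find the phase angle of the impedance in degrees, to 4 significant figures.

-23.91°

ω = 2πf = 106800 rad/s
X_L = ωL = 320.4 Ω
X_C = 1/(ωC) = 5507 Ω
Branch 1: Z₁ = R = 2300 Ω
Branch 2 (series LC): Z₂ = j(X_L − X_C) = −j5187 Ω
Parallel: Z = Z₁Z₂/(Z₁+Z₂), |Z| = 2103 Ω, ∠Z = -23.91°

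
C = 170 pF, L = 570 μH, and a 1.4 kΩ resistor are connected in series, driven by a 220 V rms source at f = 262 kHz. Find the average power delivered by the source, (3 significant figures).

ω = 2πf = 1.646e+06 rad/s
X_L = ωL = 938 Ω
X_C = 1/(ωC) = 3570 Ω
Net reactance X = X_L − X_C = -2630 Ω
Z = 1400 − j2630 Ω
|Z| = √(1400² + 2630²) = 2980 Ω
∠Z = arctan(-2630/1400) = -62.0°
I = V/|Z| = 73.7 mA
P = VI cos φ = 220 × 0.0737 × cos(-62.0°) = 7.61 W

7.61 W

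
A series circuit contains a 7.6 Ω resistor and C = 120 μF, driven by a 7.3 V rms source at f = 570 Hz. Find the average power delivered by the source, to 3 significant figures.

6.41 W

ω = 2πf = 3581 rad/s
X_C = 1/(ωC) = 2.33 Ω
Z = 7.60 − j2.33 Ω
|Z| = √(7.60² + 2.33²) = 7.95 Ω
∠Z = arctan(-2.33/7.60) = -17.0°
I = V/|Z| = 918 mA
P = VI cos φ = 7.3 × 0.918 × cos(-17.0°) = 6.41 W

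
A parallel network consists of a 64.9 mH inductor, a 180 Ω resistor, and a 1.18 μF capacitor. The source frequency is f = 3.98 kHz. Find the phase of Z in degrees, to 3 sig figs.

ω = 2πf = 25010 rad/s
X_L = ωL = 1620 Ω
X_C = 1/(ωC) = 33.9 Ω
Parallel: admittances add. Y = 1/R + 1/(jωL) + jωC
Y = (0.00556 + j0.0289) S
|Y| = 0.0294 S → |Z| = 1/|Y| = 34.0 Ω, ∠Z = −∠Y = -79.1°

-79.1°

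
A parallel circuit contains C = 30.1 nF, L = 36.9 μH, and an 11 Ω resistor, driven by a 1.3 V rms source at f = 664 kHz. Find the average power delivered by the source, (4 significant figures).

ω = 2πf = 4.172e+06 rad/s
X_L = ωL = 153.9 Ω
X_C = 1/(ωC) = 7.963 Ω
Parallel: admittances add. Y = 1/R + 1/(jωL) + jωC
Y = (0.09091 + j0.1191) S
|Y| = 0.1498 S → |Z| = 1/|Y| = 6.675 Ω, ∠Z = −∠Y = -52.64°
I = V/|Z| = 194.8 mA
P = VI cos φ = 1.3 × 0.1948 × cos(-52.64°) = 153.6 mW

153.6 mW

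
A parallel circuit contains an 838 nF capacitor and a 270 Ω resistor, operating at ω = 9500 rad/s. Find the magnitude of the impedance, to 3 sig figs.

X_C = 1/(ωC) = 126 Ω
Parallel: admittances add. Y = 1/R + jωC
Y = (0.00370 + j0.00796) S
|Y| = 0.00878 S → |Z| = 1/|Y| = 114 Ω, ∠Z = −∠Y = -65.1°

114 Ω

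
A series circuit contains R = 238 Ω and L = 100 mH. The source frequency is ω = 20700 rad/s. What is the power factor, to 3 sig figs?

0.114

X_L = ωL = 2070 Ω
Z = 238 + j2070 Ω
|Z| = √(238² + 2070²) = 2080 Ω
∠Z = arctan(2070/238) = 83.4°
cos φ = cos(83.4°) = 0.114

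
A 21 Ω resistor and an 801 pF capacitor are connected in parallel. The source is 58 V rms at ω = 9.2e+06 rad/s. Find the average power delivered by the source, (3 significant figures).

160 W

X_C = 1/(ωC) = 136 Ω
Parallel: admittances add. Y = 1/R + jωC
Y = (0.0476 + j0.00737) S
|Y| = 0.0482 S → |Z| = 1/|Y| = 20.8 Ω, ∠Z = −∠Y = -8.80°
I = V/|Z| = 2.79 A
P = VI cos φ = 58 × 2.79 × cos(-8.80°) = 160 W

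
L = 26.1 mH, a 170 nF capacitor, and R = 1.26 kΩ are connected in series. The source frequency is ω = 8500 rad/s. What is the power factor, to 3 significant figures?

0.937

X_L = ωL = 222 Ω
X_C = 1/(ωC) = 692 Ω
Net reactance X = X_L − X_C = -470 Ω
Z = 1260 − j470 Ω
|Z| = √(1260² + 470²) = 1340 Ω
∠Z = arctan(-470/1260) = -20.5°
cos φ = cos(-20.5°) = 0.937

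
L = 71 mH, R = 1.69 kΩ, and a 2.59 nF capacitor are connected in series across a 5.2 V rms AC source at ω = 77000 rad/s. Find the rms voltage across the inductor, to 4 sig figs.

16.25 V

X_L = ωL = 5467 Ω
X_C = 1/(ωC) = 5014 Ω
Net reactance X = X_L − X_C = 452.7 Ω
Z = 1690 + j452.7 Ω
|Z| = √(1690² + 452.7²) = 1750 Ω
I = V/|Z| = 2.972 mA
V_L = I·|Z_L| = 0.002972 × 5467 = 16.25 V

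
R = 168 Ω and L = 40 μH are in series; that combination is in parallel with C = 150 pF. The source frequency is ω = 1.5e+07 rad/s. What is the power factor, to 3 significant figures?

X_L = ωL = 600 Ω
X_C = 1/(ωC) = 444 Ω
Branch 1 (R+jX_L): Z₁ = 168 + j600 Ω, |Z₁| = 623 Ω
Branch 2 (−jX_C): Z₂ = −j444 Ω
Parallel: Z = Z₁Z₂/(Z₁+Z₂), |Z| = 1210 Ω, ∠Z = -58.4°
cos φ = cos(-58.4°) = 0.523

0.523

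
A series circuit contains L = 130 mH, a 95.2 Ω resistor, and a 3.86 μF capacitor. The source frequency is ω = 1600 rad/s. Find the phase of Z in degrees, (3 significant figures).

X_L = ωL = 208 Ω
X_C = 1/(ωC) = 162 Ω
Net reactance X = X_L − X_C = 46.1 Ω
Z = 95.2 + j46.1 Ω
|Z| = √(95.2² + 46.1²) = 106 Ω
∠Z = arctan(46.1/95.2) = 25.8°

25.8°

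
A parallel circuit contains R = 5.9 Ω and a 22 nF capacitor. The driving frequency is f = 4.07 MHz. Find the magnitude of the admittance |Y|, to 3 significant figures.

ω = 2πf = 2.557e+07 rad/s
X_C = 1/(ωC) = 1.78 Ω
Parallel: admittances add. Y = 1/R + jωC
Y = (0.169 + j0.563) S
|Y| = 0.588 S → |Z| = 1/|Y| = 1.70 Ω, ∠Z = −∠Y = -73.2°

588 mS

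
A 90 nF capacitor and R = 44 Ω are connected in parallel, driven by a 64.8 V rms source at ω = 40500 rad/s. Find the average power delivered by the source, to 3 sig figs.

X_C = 1/(ωC) = 274 Ω
Parallel: admittances add. Y = 1/R + jωC
Y = (0.0227 + j0.00364) S
|Y| = 0.0230 S → |Z| = 1/|Y| = 43.4 Ω, ∠Z = −∠Y = -9.11°
I = V/|Z| = 1.49 A
P = VI cos φ = 64.8 × 1.49 × cos(-9.11°) = 95.4 W

95.4 W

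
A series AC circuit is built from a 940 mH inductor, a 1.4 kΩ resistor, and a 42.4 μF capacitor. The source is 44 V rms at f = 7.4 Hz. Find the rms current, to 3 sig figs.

29.8 mA

ω = 2πf = 46.50 rad/s
X_L = ωL = 43.7 Ω
X_C = 1/(ωC) = 507 Ω
Net reactance X = X_L − X_C = -464 Ω
Z = 1400 − j464 Ω
|Z| = √(1400² + 464²) = 1470 Ω
I = V/|Z| = 44/1470 = 29.8 mA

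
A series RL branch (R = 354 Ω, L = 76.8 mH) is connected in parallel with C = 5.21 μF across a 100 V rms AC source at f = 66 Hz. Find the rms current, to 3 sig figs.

339 mA

ω = 2πf = 414.7 rad/s
X_L = ωL = 31.8 Ω
X_C = 1/(ωC) = 463 Ω
Branch 1 (R+jX_L): Z₁ = 354 + j31.8 Ω, |Z₁| = 355 Ω
Branch 2 (−jX_C): Z₂ = −j463 Ω
Parallel: Z = Z₁Z₂/(Z₁+Z₂), |Z| = 295 Ω, ∠Z = -34.3°
I = V/|Z| = 100/295 = 339 mA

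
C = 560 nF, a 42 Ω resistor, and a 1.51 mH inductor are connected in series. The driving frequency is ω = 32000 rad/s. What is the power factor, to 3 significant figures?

0.984

X_L = ωL = 48.3 Ω
X_C = 1/(ωC) = 55.8 Ω
Net reactance X = X_L − X_C = -7.48 Ω
Z = 42.0 − j7.48 Ω
|Z| = √(42.0² + 7.48²) = 42.7 Ω
∠Z = arctan(-7.48/42.0) = -10.1°
cos φ = cos(-10.1°) = 0.984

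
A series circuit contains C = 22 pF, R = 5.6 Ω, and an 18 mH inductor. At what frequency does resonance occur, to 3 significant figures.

ω₀ = 1/√(LC) = 1/√(0.018 × 2.2e-11) = 1.589e+06 rad/s
f₀ = ω₀/(2π) = 253 kHz

253 kHz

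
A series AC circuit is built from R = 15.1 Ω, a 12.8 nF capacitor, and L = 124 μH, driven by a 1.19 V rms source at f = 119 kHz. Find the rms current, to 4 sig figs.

ω = 2πf = 747700 rad/s
X_L = ωL = 92.71 Ω
X_C = 1/(ωC) = 104.5 Ω
Net reactance X = X_L − X_C = -11.77 Ω
Z = 15.10 − j11.77 Ω
|Z| = √(15.10² + 11.77²) = 19.15 Ω
I = V/|Z| = 1.19/19.15 = 62.15 mA

62.15 mA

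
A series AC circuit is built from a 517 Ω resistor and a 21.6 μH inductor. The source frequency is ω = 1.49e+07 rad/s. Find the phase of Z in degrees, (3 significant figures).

X_L = ωL = 322 Ω
Z = 517 + j322 Ω
|Z| = √(517² + 322²) = 609 Ω
∠Z = arctan(322/517) = 31.9°

31.9°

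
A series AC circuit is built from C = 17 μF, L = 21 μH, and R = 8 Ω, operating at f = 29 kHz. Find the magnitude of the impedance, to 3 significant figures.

ω = 2πf = 182200 rad/s
X_L = ωL = 3.83 Ω
X_C = 1/(ωC) = 0.323 Ω
Net reactance X = X_L − X_C = 3.50 Ω
Z = 8.00 + j3.50 Ω
|Z| = √(8.00² + 3.50²) = 8.73 Ω

8.73 Ω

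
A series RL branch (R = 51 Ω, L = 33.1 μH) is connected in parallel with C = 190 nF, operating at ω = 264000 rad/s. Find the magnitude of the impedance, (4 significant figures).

X_L = ωL = 8.738 Ω
X_C = 1/(ωC) = 19.94 Ω
Branch 1 (R+jX_L): Z₁ = 51.00 + j8.738 Ω, |Z₁| = 51.74 Ω
Branch 2 (−jX_C): Z₂ = −j19.94 Ω
Parallel: Z = Z₁Z₂/(Z₁+Z₂), |Z| = 19.76 Ω, ∠Z = -67.89°

19.76 Ω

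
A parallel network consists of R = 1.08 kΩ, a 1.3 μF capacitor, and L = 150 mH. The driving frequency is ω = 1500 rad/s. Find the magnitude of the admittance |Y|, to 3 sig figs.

2.66 mS

X_L = ωL = 225 Ω
X_C = 1/(ωC) = 513 Ω
Parallel: admittances add. Y = 1/R + 1/(jωL) + jωC
Y = (0.000926 − j0.00249) S
|Y| = 0.00266 S → |Z| = 1/|Y| = 376 Ω, ∠Z = −∠Y = 69.6°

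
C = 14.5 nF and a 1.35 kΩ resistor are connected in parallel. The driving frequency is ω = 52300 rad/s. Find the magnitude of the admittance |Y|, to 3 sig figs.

X_C = 1/(ωC) = 1320 Ω
Parallel: admittances add. Y = 1/R + jωC
Y = (0.000741 + j0.000758) S
|Y| = 0.00106 S → |Z| = 1/|Y| = 943 Ω, ∠Z = −∠Y = -45.7°

1.06 mS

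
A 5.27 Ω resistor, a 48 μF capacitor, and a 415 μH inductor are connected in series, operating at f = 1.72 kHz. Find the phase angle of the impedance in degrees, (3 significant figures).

25.9°

ω = 2πf = 10810 rad/s
X_L = ωL = 4.48 Ω
X_C = 1/(ωC) = 1.93 Ω
Net reactance X = X_L − X_C = 2.56 Ω
Z = 5.27 + j2.56 Ω
|Z| = √(5.27² + 2.56²) = 5.86 Ω
∠Z = arctan(2.56/5.27) = 25.9°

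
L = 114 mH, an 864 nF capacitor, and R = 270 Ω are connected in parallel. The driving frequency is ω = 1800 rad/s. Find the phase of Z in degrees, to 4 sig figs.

X_L = ωL = 205.2 Ω
X_C = 1/(ωC) = 643.0 Ω
Parallel: admittances add. Y = 1/R + 1/(jωL) + jωC
Y = (0.003704 − j0.003318) S
|Y| = 0.004973 S → |Z| = 1/|Y| = 201.1 Ω, ∠Z = −∠Y = 41.86°

41.86°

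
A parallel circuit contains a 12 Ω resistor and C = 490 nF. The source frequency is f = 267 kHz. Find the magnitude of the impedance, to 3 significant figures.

1.21 Ω

ω = 2πf = 1.678e+06 rad/s
X_C = 1/(ωC) = 1.22 Ω
Parallel: admittances add. Y = 1/R + jωC
Y = (0.0833 + j0.822) S
|Y| = 0.826 S → |Z| = 1/|Y| = 1.21 Ω, ∠Z = −∠Y = -84.2°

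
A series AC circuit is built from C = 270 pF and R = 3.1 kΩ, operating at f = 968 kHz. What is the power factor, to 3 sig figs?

0.981

ω = 2πf = 6.082e+06 rad/s
X_C = 1/(ωC) = 609 Ω
Z = 3100 − j609 Ω
|Z| = √(3100² + 609²) = 3160 Ω
∠Z = arctan(-609/3100) = -11.1°
cos φ = cos(-11.1°) = 0.981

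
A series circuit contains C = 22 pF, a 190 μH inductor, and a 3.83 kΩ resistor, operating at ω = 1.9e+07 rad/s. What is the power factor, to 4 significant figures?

X_L = ωL = 3610 Ω
X_C = 1/(ωC) = 2392 Ω
Net reactance X = X_L − X_C = 1218 Ω
Z = 3830 + j1218 Ω
|Z| = √(3830² + 1218²) = 4019 Ω
∠Z = arctan(1218/3830) = 17.64°
cos φ = cos(17.64°) = 0.9530

0.9530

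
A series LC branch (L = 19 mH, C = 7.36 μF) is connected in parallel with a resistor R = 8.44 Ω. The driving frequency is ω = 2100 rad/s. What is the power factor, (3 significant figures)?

0.947

X_L = ωL = 39.9 Ω
X_C = 1/(ωC) = 64.7 Ω
Branch 1: Z₁ = R = 8.44 Ω
Branch 2 (series LC): Z₂ = j(X_L − X_C) = −j24.8 Ω
Parallel: Z = Z₁Z₂/(Z₁+Z₂), |Z| = 7.99 Ω, ∠Z = -18.8°
cos φ = cos(-18.8°) = 0.947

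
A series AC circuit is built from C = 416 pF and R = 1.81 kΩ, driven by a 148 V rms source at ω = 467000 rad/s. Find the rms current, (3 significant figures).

27.1 mA

X_C = 1/(ωC) = 5150 Ω
Z = 1810 − j5150 Ω
|Z| = √(1810² + 5150²) = 5460 Ω
I = V/|Z| = 148/5460 = 27.1 mA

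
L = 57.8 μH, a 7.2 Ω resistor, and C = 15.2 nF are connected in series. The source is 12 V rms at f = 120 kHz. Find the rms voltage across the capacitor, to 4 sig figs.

ω = 2πf = 754000 rad/s
X_L = ωL = 43.58 Ω
X_C = 1/(ωC) = 87.26 Ω
Net reactance X = X_L − X_C = -43.68 Ω
Z = 7.200 − j43.68 Ω
|Z| = √(7.200² + 43.68²) = 44.27 Ω
I = V/|Z| = 271.1 mA
V_C = I·|Z_C| = 0.2711 × 87.26 = 23.65 V

23.65 V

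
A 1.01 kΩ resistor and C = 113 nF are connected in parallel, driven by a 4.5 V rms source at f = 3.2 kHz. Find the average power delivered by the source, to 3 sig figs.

ω = 2πf = 20110 rad/s
X_C = 1/(ωC) = 440 Ω
Parallel: admittances add. Y = 1/R + jωC
Y = (0.000990 + j0.00227) S
|Y| = 0.00248 S → |Z| = 1/|Y| = 403 Ω, ∠Z = −∠Y = -66.5°
I = V/|Z| = 11.2 mA
P = VI cos φ = 4.5 × 0.0112 × cos(-66.5°) = 20.0 mW

20.0 mW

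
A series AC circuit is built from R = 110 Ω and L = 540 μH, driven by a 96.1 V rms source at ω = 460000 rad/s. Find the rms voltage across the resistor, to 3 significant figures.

X_L = ωL = 248 Ω
Z = 110 + j248 Ω
|Z| = √(110² + 248²) = 272 Ω
I = V/|Z| = 354 mA
V_R = I·|Z_R| = 0.354 × 110 = 38.9 V

38.9 V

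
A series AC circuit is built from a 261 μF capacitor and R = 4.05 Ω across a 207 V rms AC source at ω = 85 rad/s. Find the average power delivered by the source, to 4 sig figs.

X_C = 1/(ωC) = 45.08 Ω
Z = 4.050 − j45.08 Ω
|Z| = √(4.050² + 45.08²) = 45.26 Ω
∠Z = arctan(-45.08/4.050) = -84.87°
I = V/|Z| = 4.574 A
P = VI cos φ = 207 × 4.574 × cos(-84.87°) = 84.73 W

84.73 W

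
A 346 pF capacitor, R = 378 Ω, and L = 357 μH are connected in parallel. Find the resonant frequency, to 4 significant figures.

ω₀ = 1/√(LC) = 1/√(0.000357 × 3.46e-10) = 2.845e+06 rad/s
f₀ = ω₀/(2π) = 452.8 kHz

452.8 kHz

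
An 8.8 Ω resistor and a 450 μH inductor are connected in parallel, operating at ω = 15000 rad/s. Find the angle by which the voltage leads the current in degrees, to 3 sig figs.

X_L = ωL = 6.75 Ω
Parallel: admittances add. Y = 1/R + 1/(jωL)
Y = (0.114 − j0.148) S
|Y| = 0.187 S → |Z| = 1/|Y| = 5.36 Ω, ∠Z = −∠Y = 52.5°

52.5°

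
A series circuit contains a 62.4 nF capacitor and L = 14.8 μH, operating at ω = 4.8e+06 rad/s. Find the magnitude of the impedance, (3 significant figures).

67.7 Ω

X_L = ωL = 71.0 Ω
X_C = 1/(ωC) = 3.34 Ω
Net reactance X = X_L − X_C = 67.7 Ω
Z = j67.7 Ω
|Z| = √(0² + 67.7²) = 67.7 Ω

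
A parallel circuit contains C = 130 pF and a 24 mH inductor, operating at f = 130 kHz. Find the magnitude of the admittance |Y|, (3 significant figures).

ω = 2πf = 816800 rad/s
X_L = ωL = 19600 Ω
X_C = 1/(ωC) = 9420 Ω
Parallel: admittances add. Y = 1/(jωL) + jωC
Y = (0 + j5.52e-05) S
|Y| = 5.52e-05 S → |Z| = 1/|Y| = 18100 Ω, ∠Z = −∠Y = -90.0°

55.2 μS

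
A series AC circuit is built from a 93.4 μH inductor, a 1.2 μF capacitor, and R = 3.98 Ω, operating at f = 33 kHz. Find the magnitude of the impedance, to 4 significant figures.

ω = 2πf = 207300 rad/s
X_L = ωL = 19.37 Ω
X_C = 1/(ωC) = 4.019 Ω
Net reactance X = X_L − X_C = 15.35 Ω
Z = 3.980 + j15.35 Ω
|Z| = √(3.980² + 15.35²) = 15.85 Ω

15.85 Ω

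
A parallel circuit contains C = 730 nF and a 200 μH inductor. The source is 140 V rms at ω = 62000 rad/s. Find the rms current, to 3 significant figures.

4.95 A

X_L = ωL = 12.4 Ω
X_C = 1/(ωC) = 22.1 Ω
Parallel: admittances add. Y = 1/(jωL) + jωC
Y = (0 − j0.0354) S
|Y| = 0.0354 S → |Z| = 1/|Y| = 28.3 Ω, ∠Z = −∠Y = 90.0°
I = V/|Z| = 140/28.3 = 4.95 A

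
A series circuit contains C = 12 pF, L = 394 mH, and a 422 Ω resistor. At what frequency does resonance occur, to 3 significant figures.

ω₀ = 1/√(LC) = 1/√(0.394 × 1.2e-11) = 459900 rad/s
f₀ = ω₀/(2π) = 73.2 kHz

73.2 kHz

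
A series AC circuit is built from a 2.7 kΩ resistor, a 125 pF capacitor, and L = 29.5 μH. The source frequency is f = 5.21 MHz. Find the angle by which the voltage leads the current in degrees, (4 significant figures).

ω = 2πf = 3.274e+07 rad/s
X_L = ωL = 965.7 Ω
X_C = 1/(ωC) = 244.4 Ω
Net reactance X = X_L − X_C = 721.3 Ω
Z = 2700 + j721.3 Ω
|Z| = √(2700² + 721.3²) = 2795 Ω
∠Z = arctan(721.3/2700) = 14.96°

14.96°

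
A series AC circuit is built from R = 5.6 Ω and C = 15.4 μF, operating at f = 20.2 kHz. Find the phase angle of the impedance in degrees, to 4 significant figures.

-5.220°

ω = 2πf = 126900 rad/s
X_C = 1/(ωC) = 0.5116 Ω
Z = 5.600 − j0.5116 Ω
|Z| = √(5.600² + 0.5116²) = 5.623 Ω
∠Z = arctan(-0.5116/5.600) = -5.220°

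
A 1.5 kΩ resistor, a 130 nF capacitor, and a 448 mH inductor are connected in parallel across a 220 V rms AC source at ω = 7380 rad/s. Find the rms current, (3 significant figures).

206 mA

X_L = ωL = 3310 Ω
X_C = 1/(ωC) = 1040 Ω
Parallel: admittances add. Y = 1/R + 1/(jωL) + jωC
Y = (0.000667 + j0.000657) S
|Y| = 0.000936 S → |Z| = 1/|Y| = 1070 Ω, ∠Z = −∠Y = -44.6°
I = V/|Z| = 220/1070 = 206 mA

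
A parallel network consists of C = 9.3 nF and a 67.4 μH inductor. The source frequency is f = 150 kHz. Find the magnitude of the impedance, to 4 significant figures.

143.3 Ω

ω = 2πf = 942500 rad/s
X_L = ωL = 63.52 Ω
X_C = 1/(ωC) = 114.1 Ω
Parallel: admittances add. Y = 1/(jωL) + jωC
Y = (0 − j0.006977) S
|Y| = 0.006977 S → |Z| = 1/|Y| = 143.3 Ω, ∠Z = −∠Y = 90.00°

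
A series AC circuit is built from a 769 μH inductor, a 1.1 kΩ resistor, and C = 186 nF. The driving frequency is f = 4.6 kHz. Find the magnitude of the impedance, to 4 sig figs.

ω = 2πf = 28900 rad/s
X_L = ωL = 22.23 Ω
X_C = 1/(ωC) = 186.0 Ω
Net reactance X = X_L − X_C = -163.8 Ω
Z = 1100 − j163.8 Ω
|Z| = √(1100² + 163.8²) = 1112 Ω

1112 Ω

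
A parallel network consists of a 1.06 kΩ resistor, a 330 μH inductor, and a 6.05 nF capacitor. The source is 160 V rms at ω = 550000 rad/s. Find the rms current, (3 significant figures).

X_L = ωL = 182 Ω
X_C = 1/(ωC) = 301 Ω
Parallel: admittances add. Y = 1/R + 1/(jωL) + jωC
Y = (0.000943 − j0.00218) S
|Y| = 0.00238 S → |Z| = 1/|Y| = 421 Ω, ∠Z = −∠Y = 66.6°
I = V/|Z| = 160/421 = 380 mA

380 mA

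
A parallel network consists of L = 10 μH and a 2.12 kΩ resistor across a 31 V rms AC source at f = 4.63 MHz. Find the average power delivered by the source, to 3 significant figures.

ω = 2πf = 2.909e+07 rad/s
X_L = ωL = 291 Ω
Parallel: admittances add. Y = 1/R + 1/(jωL)
Y = (0.000472 − j0.00344) S
|Y| = 0.00347 S → |Z| = 1/|Y| = 288 Ω, ∠Z = −∠Y = 82.2°
I = V/|Z| = 108 mA
P = VI cos φ = 31 × 0.108 × cos(82.2°) = 453 mW

453 mW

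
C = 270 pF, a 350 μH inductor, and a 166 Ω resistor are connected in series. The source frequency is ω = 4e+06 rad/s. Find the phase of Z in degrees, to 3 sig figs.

X_L = ωL = 1400 Ω
X_C = 1/(ωC) = 926 Ω
Net reactance X = X_L − X_C = 474 Ω
Z = 166 + j474 Ω
|Z| = √(166² + 474²) = 502 Ω
∠Z = arctan(474/166) = 70.7°

70.7°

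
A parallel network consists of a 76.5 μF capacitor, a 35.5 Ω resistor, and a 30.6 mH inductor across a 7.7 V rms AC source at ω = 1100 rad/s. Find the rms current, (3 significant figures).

X_L = ωL = 33.7 Ω
X_C = 1/(ωC) = 11.9 Ω
Parallel: admittances add. Y = 1/R + 1/(jωL) + jωC
Y = (0.0282 + j0.0544) S
|Y| = 0.0613 S → |Z| = 1/|Y| = 16.3 Ω, ∠Z = −∠Y = -62.6°
I = V/|Z| = 7.7/16.3 = 472 mA

472 mA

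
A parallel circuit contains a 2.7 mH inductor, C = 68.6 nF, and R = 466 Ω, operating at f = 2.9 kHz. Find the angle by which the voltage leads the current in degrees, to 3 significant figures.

ω = 2πf = 18220 rad/s
X_L = ωL = 49.2 Ω
X_C = 1/(ωC) = 800 Ω
Parallel: admittances add. Y = 1/R + 1/(jωL) + jωC
Y = (0.00215 − j0.0191) S
|Y| = 0.0192 S → |Z| = 1/|Y| = 52.1 Ω, ∠Z = −∠Y = 83.6°

83.6°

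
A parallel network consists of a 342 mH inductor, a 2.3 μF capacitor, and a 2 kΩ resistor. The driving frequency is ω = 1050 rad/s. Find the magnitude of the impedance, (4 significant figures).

1608 Ω

X_L = ωL = 359.1 Ω
X_C = 1/(ωC) = 414.1 Ω
Parallel: admittances add. Y = 1/R + 1/(jωL) + jωC
Y = (0.0005000 − j0.0003697) S
|Y| = 0.0006219 S → |Z| = 1/|Y| = 1608 Ω, ∠Z = −∠Y = 36.48°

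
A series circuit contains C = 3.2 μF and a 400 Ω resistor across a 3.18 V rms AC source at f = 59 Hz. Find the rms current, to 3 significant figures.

ω = 2πf = 370.7 rad/s
X_C = 1/(ωC) = 843 Ω
Z = 400 − j843 Ω
|Z| = √(400² + 843²) = 933 Ω
I = V/|Z| = 3.18/933 = 3.41 mA

3.41 mA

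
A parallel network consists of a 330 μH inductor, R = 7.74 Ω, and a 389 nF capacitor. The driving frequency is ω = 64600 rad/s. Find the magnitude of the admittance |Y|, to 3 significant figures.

131 mS

X_L = ωL = 21.3 Ω
X_C = 1/(ωC) = 39.8 Ω
Parallel: admittances add. Y = 1/R + 1/(jωL) + jωC
Y = (0.129 − j0.0218) S
|Y| = 0.131 S → |Z| = 1/|Y| = 7.63 Ω, ∠Z = −∠Y = 9.57°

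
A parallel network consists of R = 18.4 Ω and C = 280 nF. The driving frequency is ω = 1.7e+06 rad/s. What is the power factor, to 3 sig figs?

0.113

X_C = 1/(ωC) = 2.10 Ω
Parallel: admittances add. Y = 1/R + jωC
Y = (0.0543 + j0.476) S
|Y| = 0.479 S → |Z| = 1/|Y| = 2.09 Ω, ∠Z = −∠Y = -83.5°
cos φ = cos(-83.5°) = 0.113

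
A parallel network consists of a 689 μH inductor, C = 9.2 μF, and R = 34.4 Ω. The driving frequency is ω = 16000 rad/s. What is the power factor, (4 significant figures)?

X_L = ωL = 11.02 Ω
X_C = 1/(ωC) = 6.793 Ω
Parallel: admittances add. Y = 1/R + 1/(jωL) + jωC
Y = (0.02907 + j0.05649) S
|Y| = 0.06353 S → |Z| = 1/|Y| = 15.74 Ω, ∠Z = −∠Y = -62.77°
cos φ = cos(-62.77°) = 0.4576

0.4576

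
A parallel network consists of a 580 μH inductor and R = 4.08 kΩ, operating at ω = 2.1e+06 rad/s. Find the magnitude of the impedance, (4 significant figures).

1167 Ω

X_L = ωL = 1218 Ω
Parallel: admittances add. Y = 1/R + 1/(jωL)
Y = (0.0002451 − j0.0008210) S
|Y| = 0.0008568 S → |Z| = 1/|Y| = 1167 Ω, ∠Z = −∠Y = 73.38°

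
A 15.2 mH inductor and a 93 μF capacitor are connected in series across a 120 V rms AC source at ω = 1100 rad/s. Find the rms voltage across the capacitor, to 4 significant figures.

168.9 V

X_L = ωL = 16.72 Ω
X_C = 1/(ωC) = 9.775 Ω
Net reactance X = X_L − X_C = 6.945 Ω
Z = j6.945 Ω
|Z| = √(0² + 6.945²) = 6.945 Ω
I = V/|Z| = 17.28 A
V_C = I·|Z_C| = 17.28 × 9.775 = 168.9 V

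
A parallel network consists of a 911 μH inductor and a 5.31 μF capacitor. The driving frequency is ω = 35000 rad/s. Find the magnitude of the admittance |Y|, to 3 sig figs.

154 mS

X_L = ωL = 31.9 Ω
X_C = 1/(ωC) = 5.38 Ω
Parallel: admittances add. Y = 1/(jωL) + jωC
Y = (0 + j0.154) S
|Y| = 0.154 S → |Z| = 1/|Y| = 6.47 Ω, ∠Z = −∠Y = -90.0°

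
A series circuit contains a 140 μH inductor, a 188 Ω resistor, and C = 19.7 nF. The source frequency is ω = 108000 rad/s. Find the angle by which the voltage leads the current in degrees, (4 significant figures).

X_L = ωL = 15.12 Ω
X_C = 1/(ωC) = 470.0 Ω
Net reactance X = X_L − X_C = -454.9 Ω
Z = 188.0 − j454.9 Ω
|Z| = √(188.0² + 454.9²) = 492.2 Ω
∠Z = arctan(-454.9/188.0) = -67.55°

-67.55°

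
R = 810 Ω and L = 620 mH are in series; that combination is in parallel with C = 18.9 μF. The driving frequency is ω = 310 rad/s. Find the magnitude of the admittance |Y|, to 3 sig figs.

5.70 mS

X_L = ωL = 192 Ω
X_C = 1/(ωC) = 171 Ω
Branch 1 (R+jX_L): Z₁ = 810 + j192 Ω, |Z₁| = 832 Ω
Branch 2 (−jX_C): Z₂ = −j171 Ω
Parallel: Z = Z₁Z₂/(Z₁+Z₂), |Z| = 175 Ω, ∠Z = -78.2°
|Y| = 1/|Z| = 5.70 mS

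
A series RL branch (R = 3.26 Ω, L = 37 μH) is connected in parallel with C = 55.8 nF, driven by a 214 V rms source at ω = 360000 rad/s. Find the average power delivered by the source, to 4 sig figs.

X_L = ωL = 13.32 Ω
X_C = 1/(ωC) = 49.78 Ω
Branch 1 (R+jX_L): Z₁ = 3.260 + j13.32 Ω, |Z₁| = 13.71 Ω
Branch 2 (−jX_C): Z₂ = −j49.78 Ω
Parallel: Z = Z₁Z₂/(Z₁+Z₂), |Z| = 18.65 Ω, ∠Z = 71.14°
I = V/|Z| = 11.48 A
P = VI cos φ = 214 × 11.48 × cos(71.14°) = 793.9 W

793.9 W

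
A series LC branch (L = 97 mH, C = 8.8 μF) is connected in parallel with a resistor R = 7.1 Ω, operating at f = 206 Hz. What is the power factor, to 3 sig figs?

0.983

ω = 2πf = 1294 rad/s
X_L = ωL = 126 Ω
X_C = 1/(ωC) = 87.8 Ω
Branch 1: Z₁ = R = 7.10 Ω
Branch 2 (series LC): Z₂ = j(X_L − X_C) = j37.8 Ω
Parallel: Z = Z₁Z₂/(Z₁+Z₂), |Z| = 6.98 Ω, ∠Z = 10.7°
cos φ = cos(10.7°) = 0.983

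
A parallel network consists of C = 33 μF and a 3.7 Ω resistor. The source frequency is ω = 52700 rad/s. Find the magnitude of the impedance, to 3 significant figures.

0.568 Ω

X_C = 1/(ωC) = 0.575 Ω
Parallel: admittances add. Y = 1/R + jωC
Y = (0.270 + j1.74) S
|Y| = 1.76 S → |Z| = 1/|Y| = 0.568 Ω, ∠Z = −∠Y = -81.2°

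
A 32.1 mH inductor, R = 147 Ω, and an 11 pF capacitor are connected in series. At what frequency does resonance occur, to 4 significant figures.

ω₀ = 1/√(LC) = 1/√(0.0321 × 1.1e-11) = 1.683e+06 rad/s
f₀ = ω₀/(2π) = 267.8 kHz

267.8 kHz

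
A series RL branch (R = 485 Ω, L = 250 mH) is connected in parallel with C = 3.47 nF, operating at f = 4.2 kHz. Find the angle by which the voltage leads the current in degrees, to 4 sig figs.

79.39°

ω = 2πf = 26390 rad/s
X_L = ωL = 6597 Ω
X_C = 1/(ωC) = 10920 Ω
Branch 1 (R+jX_L): Z₁ = 485.0 + j6597 Ω, |Z₁| = 6615 Ω
Branch 2 (−jX_C): Z₂ = −j10920 Ω
Parallel: Z = Z₁Z₂/(Z₁+Z₂), |Z| = 16610 Ω, ∠Z = 79.39°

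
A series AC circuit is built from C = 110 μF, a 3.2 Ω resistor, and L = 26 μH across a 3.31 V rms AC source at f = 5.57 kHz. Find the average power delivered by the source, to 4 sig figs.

3.288 W

ω = 2πf = 35000 rad/s
X_L = ωL = 0.9099 Ω
X_C = 1/(ωC) = 0.2598 Ω
Net reactance X = X_L − X_C = 0.6502 Ω
Z = 3.200 + j0.6502 Ω
|Z| = √(3.200² + 0.6502²) = 3.265 Ω
∠Z = arctan(0.6502/3.200) = 11.48°
I = V/|Z| = 1.014 A
P = VI cos φ = 3.31 × 1.014 × cos(11.48°) = 3.288 W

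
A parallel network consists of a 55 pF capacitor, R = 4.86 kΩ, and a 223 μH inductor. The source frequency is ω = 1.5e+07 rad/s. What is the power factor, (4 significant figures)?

0.3643

X_L = ωL = 3345 Ω
X_C = 1/(ωC) = 1212 Ω
Parallel: admittances add. Y = 1/R + 1/(jωL) + jωC
Y = (0.0002058 + j0.0005260) S
|Y| = 0.0005649 S → |Z| = 1/|Y| = 1770 Ω, ∠Z = −∠Y = -68.64°
cos φ = cos(-68.64°) = 0.3643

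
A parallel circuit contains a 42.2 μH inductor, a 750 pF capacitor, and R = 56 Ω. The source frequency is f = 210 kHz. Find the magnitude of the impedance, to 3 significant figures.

ω = 2πf = 1.319e+06 rad/s
X_L = ωL = 55.7 Ω
X_C = 1/(ωC) = 1010 Ω
Parallel: admittances add. Y = 1/R + 1/(jωL) + jωC
Y = (0.0179 − j0.0170) S
|Y| = 0.0246 S → |Z| = 1/|Y| = 40.6 Ω, ∠Z = −∠Y = 43.5°

40.6 Ω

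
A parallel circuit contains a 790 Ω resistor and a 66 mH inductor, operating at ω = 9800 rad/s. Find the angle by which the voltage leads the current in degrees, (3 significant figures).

50.7°

X_L = ωL = 647 Ω
Parallel: admittances add. Y = 1/R + 1/(jωL)
Y = (0.00127 − j0.00155) S
|Y| = 0.00200 S → |Z| = 1/|Y| = 500 Ω, ∠Z = −∠Y = 50.7°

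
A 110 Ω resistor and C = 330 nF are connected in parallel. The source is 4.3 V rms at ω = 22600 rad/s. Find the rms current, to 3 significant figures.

X_C = 1/(ωC) = 134 Ω
Parallel: admittances add. Y = 1/R + jωC
Y = (0.00909 + j0.00746) S
|Y| = 0.0118 S → |Z| = 1/|Y| = 85.0 Ω, ∠Z = −∠Y = -39.4°
I = V/|Z| = 4.3/85.0 = 50.6 mA

50.6 mA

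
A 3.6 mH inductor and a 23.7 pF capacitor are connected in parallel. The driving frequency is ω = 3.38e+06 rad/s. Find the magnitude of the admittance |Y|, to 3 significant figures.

2.08 μS

X_L = ωL = 12200 Ω
X_C = 1/(ωC) = 12500 Ω
Parallel: admittances add. Y = 1/(jωL) + jωC
Y = (0 − j2.08e-06) S
|Y| = 2.08e-06 S → |Z| = 1/|Y| = 482000 Ω, ∠Z = −∠Y = 90.0°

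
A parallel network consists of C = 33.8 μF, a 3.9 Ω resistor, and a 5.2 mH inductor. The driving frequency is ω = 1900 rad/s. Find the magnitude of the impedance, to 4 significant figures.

3.860 Ω

X_L = ωL = 9.880 Ω
X_C = 1/(ωC) = 15.57 Ω
Parallel: admittances add. Y = 1/R + 1/(jωL) + jωC
Y = (0.2564 − j0.03699) S
|Y| = 0.2591 S → |Z| = 1/|Y| = 3.860 Ω, ∠Z = −∠Y = 8.210°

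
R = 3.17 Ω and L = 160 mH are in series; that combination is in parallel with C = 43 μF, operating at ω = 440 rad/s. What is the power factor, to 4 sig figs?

0.1333

X_L = ωL = 70.40 Ω
X_C = 1/(ωC) = 52.85 Ω
Branch 1 (R+jX_L): Z₁ = 3.170 + j70.40 Ω, |Z₁| = 70.47 Ω
Branch 2 (−jX_C): Z₂ = −j52.85 Ω
Parallel: Z = Z₁Z₂/(Z₁+Z₂), |Z| = 208.9 Ω, ∠Z = -82.34°
cos φ = cos(-82.34°) = 0.1333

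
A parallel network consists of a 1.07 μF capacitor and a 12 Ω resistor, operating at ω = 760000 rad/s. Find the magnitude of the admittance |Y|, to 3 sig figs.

817 mS

X_C = 1/(ωC) = 1.23 Ω
Parallel: admittances add. Y = 1/R + jωC
Y = (0.0833 + j0.813) S
|Y| = 0.817 S → |Z| = 1/|Y| = 1.22 Ω, ∠Z = −∠Y = -84.1°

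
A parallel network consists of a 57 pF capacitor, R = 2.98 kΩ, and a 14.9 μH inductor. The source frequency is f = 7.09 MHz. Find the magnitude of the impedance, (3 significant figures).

ω = 2πf = 4.455e+07 rad/s
X_L = ωL = 664 Ω
X_C = 1/(ωC) = 394 Ω
Parallel: admittances add. Y = 1/R + 1/(jωL) + jωC
Y = (0.000336 + j0.00103) S
|Y| = 0.00109 S → |Z| = 1/|Y| = 921 Ω, ∠Z = −∠Y = -72.0°

921 Ω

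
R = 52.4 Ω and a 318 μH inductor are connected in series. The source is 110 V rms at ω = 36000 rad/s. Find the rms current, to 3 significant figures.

2.05 A

X_L = ωL = 11.4 Ω
Z = 52.4 + j11.4 Ω
|Z| = √(52.4² + 11.4²) = 53.6 Ω
I = V/|Z| = 110/53.6 = 2.05 A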